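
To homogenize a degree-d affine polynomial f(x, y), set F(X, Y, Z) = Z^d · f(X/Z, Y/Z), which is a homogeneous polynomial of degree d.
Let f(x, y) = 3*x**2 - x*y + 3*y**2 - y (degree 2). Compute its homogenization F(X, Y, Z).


F(X, Y, Z) = 3*X**2 - X*Y + 3*Y**2 - Y*Z

deg(f) = 2.
Substitute x = X/Z, y = Y/Z into f, then multiply by Z^2.
  monomial 3·x^2·y^0 ↦ 3·X^2·Y^0·Z^0.
  monomial -1·x^1·y^1 ↦ -1·X^1·Y^1·Z^0.
  monomial 3·x^0·y^2 ↦ 3·X^0·Y^2·Z^0.
  monomial -1·x^0·y^1 ↦ -1·X^0·Y^1·Z^1.
Collecting: F(X, Y, Z) = 3*X**2 - X*Y + 3*Y**2 - Y*Z.


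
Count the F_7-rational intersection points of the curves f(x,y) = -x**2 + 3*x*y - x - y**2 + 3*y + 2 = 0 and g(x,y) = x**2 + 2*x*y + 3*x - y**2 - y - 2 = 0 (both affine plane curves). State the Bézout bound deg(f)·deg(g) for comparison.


Common zeros: {(1, 6)}; count = 1; Bézout bound = 4.

deg(f) = 2, deg(g) = 2, so Bézout bound = 4.
Scan x ∈ F_7. For each x, list the y ∈ F_7 with f(x, y) ≡ 0 and those with g(x, y) ≡ 0 (mod 7); the common zeros in that column are the intersection.
  x = 0: f ≡ 0 at y ∈ ∅; g ≡ 0 at y ∈ {3}; common: ∅.
  x = 1: f ≡ 0 at y ∈ {0, 6}; g ≡ 0 at y ∈ {2, 6}; common: {6}.
  x = 2: f ≡ 0 at y ∈ {3, 6}; g ≡ 0 at y ∈ ∅; common: ∅.
  x = 3: f ≡ 0 at y ∈ ∅; g ≡ 0 at y ∈ ∅; common: ∅.
  x = 4: f ≡ 0 at y ∈ ∅; g ≡ 0 at y ∈ ∅; common: ∅.
  x = 5: f ≡ 0 at y ∈ {0, 4}; g ≡ 0 at y ∈ {3, 6}; common: ∅.
  x = 6: f ≡ 0 at y ∈ {3, 4}; g ≡ 0 at y ∈ {2}; common: ∅.
Collecting: common zeros = {(1, 6)}, so the count is 1.
Comparison with the Bézout bound: 1 ≤ 4 = deg(f)·deg(g), as expected for curves with no common component (the affine F_7-count falls short of the bound because intersections may lie at infinity, over extension fields, or carry multiplicity).


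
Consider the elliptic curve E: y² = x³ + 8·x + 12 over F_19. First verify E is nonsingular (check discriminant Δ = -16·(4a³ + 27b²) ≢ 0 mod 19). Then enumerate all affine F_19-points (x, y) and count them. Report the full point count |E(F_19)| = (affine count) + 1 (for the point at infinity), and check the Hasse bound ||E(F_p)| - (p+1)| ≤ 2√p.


Affine points = {(2, 6), (2, 13), (3, 5), (3, 14), (5, 5), (5, 14), (10, 3), (10, 16), (11, 5), (11, 14), (15, 7), (15, 12), (17, 8), (17, 11)}; affine count = 14; |E(F_19)| = 15.

Discriminant check: Δ ∝ 4a³ + 27b² = 4·8³ + 27·12² = 4·512 + 27·144 ≡ 8 (mod 19). Nonzero ⇒ E is nonsingular.
For each x ∈ F_19, compute rhs = x³ + 8·x + 12 mod 19, then count y ∈ F_19 with y² ≡ rhs.
  x = 0: rhs = 12, matching y values: none (0 points).
  x = 1: rhs = 2, matching y values: none (0 points).
  x = 2: rhs = 17, matching y values: 6, 13 (2 points).
  x = 3: rhs = 6, matching y values: 5, 14 (2 points).
  x = 4: rhs = 13, matching y values: none (0 points).
  x = 5: rhs = 6, matching y values: 5, 14 (2 points).
  x = 6: rhs = 10, matching y values: none (0 points).
  x = 7: rhs = 12, matching y values: none (0 points).
  x = 8: rhs = 18, matching y values: none (0 points).
  x = 9: rhs = 15, matching y values: none (0 points).
  x = 10: rhs = 9, matching y values: 3, 16 (2 points).
  x = 11: rhs = 6, matching y values: 5, 14 (2 points).
  x = 12: rhs = 12, matching y values: none (0 points).
  x = 13: rhs = 14, matching y values: none (0 points).
  x = 14: rhs = 18, matching y values: none (0 points).
  x = 15: rhs = 11, matching y values: 7, 12 (2 points).
  x = 16: rhs = 18, matching y values: none (0 points).
  x = 17: rhs = 7, matching y values: 8, 11 (2 points).
  x = 18: rhs = 3, matching y values: none (0 points).
Total affine count: 14.
Full point count |E(F_19)| = 14 + 1 = 15.
Hasse bound: |15 − (19+1)| = |-5| = 5 ≤ 2√19 ≈ 8.7178 ✓.


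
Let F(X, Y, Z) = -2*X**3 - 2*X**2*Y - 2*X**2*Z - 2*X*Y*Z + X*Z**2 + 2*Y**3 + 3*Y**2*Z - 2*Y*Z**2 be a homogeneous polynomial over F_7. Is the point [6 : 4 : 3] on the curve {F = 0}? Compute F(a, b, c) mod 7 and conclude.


F(6,4,3) ≡ 0 (mod 7); P is on the curve.

Evaluate F(6, 4, 3) term-by-term (mod 7).
  -2*X**3 ↦ -2·216·1·1 = -432
  -2*X**2*Y ↦ -2·36·4·1 = -288
  -2*X**2*Z ↦ -2·36·1·3 = -216
  -2*X*Y*Z ↦ -2·6·4·3 = -144
  X*Z**2 ↦ 1·6·1·9 = 54
  2*Y**3 ↦ 2·1·64·1 = 128
  3*Y**2*Z ↦ 3·1·16·3 = 144
  -2*Y*Z**2 ↦ -2·1·4·9 = -72
Sum: F(6, 4, 3) = (-432) + (-288) + (-216) + (-144) + (54) + (128) + (144) + (-72) = -826.
Reducing mod 7: -826 ≡ 0 (mod 7).
Since F(a, b, c) ≡ 0 (mod 7), P lies on the curve.


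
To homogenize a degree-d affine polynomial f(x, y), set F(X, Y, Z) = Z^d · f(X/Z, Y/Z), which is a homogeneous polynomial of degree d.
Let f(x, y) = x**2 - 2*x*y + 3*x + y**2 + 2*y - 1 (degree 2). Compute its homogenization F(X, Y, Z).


F(X, Y, Z) = X**2 - 2*X*Y + 3*X*Z + Y**2 + 2*Y*Z - Z**2

deg(f) = 2.
Substitute x = X/Z, y = Y/Z into f, then multiply by Z^2.
  monomial 1·x^2·y^0 ↦ 1·X^2·Y^0·Z^0.
  monomial -2·x^1·y^1 ↦ -2·X^1·Y^1·Z^0.
  monomial 3·x^1·y^0 ↦ 3·X^1·Y^0·Z^1.
  monomial 1·x^0·y^2 ↦ 1·X^0·Y^2·Z^0.
  monomial 2·x^0·y^1 ↦ 2·X^0·Y^1·Z^1.
  monomial -1·x^0·y^0 ↦ -1·X^0·Y^0·Z^2.
Collecting: F(X, Y, Z) = X**2 - 2*X*Y + 3*X*Z + Y**2 + 2*Y*Z - Z**2.


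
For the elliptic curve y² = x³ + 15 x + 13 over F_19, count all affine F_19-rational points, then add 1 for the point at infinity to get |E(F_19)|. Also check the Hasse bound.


Affine points = {(3, 3), (3, 16), (4, 2), (4, 17), (5, 2), (5, 17), (7, 9), (7, 10), (10, 2), (10, 17), (13, 7), (13, 12), (16, 6), (16, 13), (18, 4), (18, 15)}; affine count = 16; |E(F_19)| = 17.

Discriminant check: Δ ∝ 4a³ + 27b² = 4·15³ + 27·13² = 4·3375 + 27·169 ≡ 13 (mod 19). Nonzero ⇒ E is nonsingular.
For each x ∈ F_19, compute rhs = x³ + 15·x + 13 mod 19, then count y ∈ F_19 with y² ≡ rhs.
  x = 0: rhs = 13, matching y values: none (0 points).
  x = 1: rhs = 10, matching y values: none (0 points).
  x = 2: rhs = 13, matching y values: none (0 points).
  x = 3: rhs = 9, matching y values: 3, 16 (2 points).
  x = 4: rhs = 4, matching y values: 2, 17 (2 points).
  x = 5: rhs = 4, matching y values: 2, 17 (2 points).
  x = 6: rhs = 15, matching y values: none (0 points).
  x = 7: rhs = 5, matching y values: 9, 10 (2 points).
  x = 8: rhs = 18, matching y values: none (0 points).
  x = 9: rhs = 3, matching y values: none (0 points).
  x = 10: rhs = 4, matching y values: 2, 17 (2 points).
  x = 11: rhs = 8, matching y values: none (0 points).
  x = 12: rhs = 2, matching y values: none (0 points).
  x = 13: rhs = 11, matching y values: 7, 12 (2 points).
  x = 14: rhs = 3, matching y values: none (0 points).
  x = 15: rhs = 3, matching y values: none (0 points).
  x = 16: rhs = 17, matching y values: 6, 13 (2 points).
  x = 17: rhs = 13, matching y values: none (0 points).
  x = 18: rhs = 16, matching y values: 4, 15 (2 points).
Total affine count: 16.
Full point count |E(F_19)| = 16 + 1 = 17.
Hasse bound: |17 − (19+1)| = |-3| = 3 ≤ 2√19 ≈ 8.7178 ✓.


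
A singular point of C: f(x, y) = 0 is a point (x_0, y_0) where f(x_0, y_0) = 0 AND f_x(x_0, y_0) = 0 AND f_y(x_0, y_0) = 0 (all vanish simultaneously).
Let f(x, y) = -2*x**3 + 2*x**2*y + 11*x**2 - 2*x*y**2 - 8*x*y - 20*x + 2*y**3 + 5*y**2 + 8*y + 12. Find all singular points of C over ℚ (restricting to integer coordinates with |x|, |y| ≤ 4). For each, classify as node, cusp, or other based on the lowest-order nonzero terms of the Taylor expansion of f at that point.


Singular points: {(2, 0)}; classification: node.

Compute partial derivatives:
  f_x = -6*x**2 + 4*x*y + 22*x - 2*y**2 - 8*y - 20.
  f_y = 2*x**2 - 4*x*y - 8*x + 6*y**2 + 10*y + 8.
Scan x_0 ∈ {−4, ..., 4}. For each x_0, f_y(x_0, y) is a polynomial in y; find its integer roots y ∈ {−4, ..., 4}, then test f_x and f at those candidates.
  x = -4: f_y(-4, y) = 6*y**2 + 26*y + 72; no integer root y with |y| ≤ 4.
  x = -3: f_y(-3, y) = 6*y**2 + 22*y + 50; no integer root y with |y| ≤ 4.
  x = -2: f_y(-2, y) = 6*y**2 + 18*y + 32; no integer root y with |y| ≤ 4.
  x = -1: f_y(-1, y) = 6*y**2 + 14*y + 18; no integer root y with |y| ≤ 4.
  x = 0: f_y(0, y) = 6*y**2 + 10*y + 8; no integer root y with |y| ≤ 4.
  x = 1: f_y(1, y) = 6*y**2 + 6*y + 2; no integer root y with |y| ≤ 4.
  x = 2: f_y(2, y) = 6*y**2 + 2*y; vanishes at y ∈ {0}. (2, 0): f_x = 0, f = 0 — SINGULAR.
  x = 3: f_y(3, y) = 6*y**2 - 2*y + 2; no integer root y with |y| ≤ 4.
  x = 4: f_y(4, y) = 6*y**2 - 6*y + 8; no integer root y with |y| ≤ 4.
Only singular point on the grid: (2, 0).
Classify: substitute x = 2 + u, y = 0 + v and expand: f = -2*u**3 + 2*u**2*v - u**2 - 2*u*v**2 + 2*v**3 + v**2.
No constant or linear terms (consistent with a singular point). Quadratic part: -u**2 + v**2. Cubic part: -2*u**3 + 2*u**2*v - 2*u*v**2 + 2*v**3.
The quadratic part v**2 - u**2 = (v − u)(v + u) splits into two distinct linear factors, so there are two distinct tangent lines y − 0 = ±(x − 2) — this is a node (ordinary double point).
Classification: node.


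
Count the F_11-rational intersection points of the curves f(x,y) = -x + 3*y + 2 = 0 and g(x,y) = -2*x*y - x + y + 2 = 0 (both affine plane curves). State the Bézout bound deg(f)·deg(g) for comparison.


Common zeros: {(2, 0), (10, 10)}; count = 2; Bézout bound = 2.

deg(f) = 1, deg(g) = 2, so Bézout bound = 2.
Scan x ∈ F_11. For each x, list the y ∈ F_11 with f(x, y) ≡ 0 and those with g(x, y) ≡ 0 (mod 11); the common zeros in that column are the intersection.
  x = 0: f ≡ 0 at y ∈ {3}; g ≡ 0 at y ∈ {9}; common: ∅.
  x = 1: f ≡ 0 at y ∈ {7}; g ≡ 0 at y ∈ {1}; common: ∅.
  x = 2: f ≡ 0 at y ∈ {0}; g ≡ 0 at y ∈ {0}; common: {0}.
  x = 3: f ≡ 0 at y ∈ {4}; g ≡ 0 at y ∈ {2}; common: ∅.
  x = 4: f ≡ 0 at y ∈ {8}; g ≡ 0 at y ∈ {6}; common: ∅.
  x = 5: f ≡ 0 at y ∈ {1}; g ≡ 0 at y ∈ {7}; common: ∅.
  x = 6: f ≡ 0 at y ∈ {5}; g ≡ 0 at y ∈ ∅; common: ∅.
  x = 7: f ≡ 0 at y ∈ {9}; g ≡ 0 at y ∈ {3}; common: ∅.
  x = 8: f ≡ 0 at y ∈ {2}; g ≡ 0 at y ∈ {4}; common: ∅.
  x = 9: f ≡ 0 at y ∈ {6}; g ≡ 0 at y ∈ {8}; common: ∅.
  x = 10: f ≡ 0 at y ∈ {10}; g ≡ 0 at y ∈ {10}; common: {10}.
Collecting: common zeros = {(2, 0), (10, 10)}, so the count is 2.
Comparison with the Bézout bound: 2 ≤ 2 = deg(f)·deg(g), as expected for curves with no common component (the bound is attained).


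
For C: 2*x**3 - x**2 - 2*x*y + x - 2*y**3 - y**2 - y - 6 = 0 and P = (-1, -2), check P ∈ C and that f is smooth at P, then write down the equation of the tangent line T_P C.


Tangent line at P: 13*x - 19*y - 25 = 0.

Step 1: f(-1, -2) = 0, so P lies on C.
Step 2: partial derivatives
  f_x(x, y) = 6*x**2 - 2*x - 2*y + 1, f_y(x, y) = -2*x - 6*y**2 - 2*y - 1.
  f_x(P) = 13, f_y(P) = -19 (gradient nonzero, so P is smooth).
Step 3: tangent line at P: 13·(x − -1) + -19·(y − -2) = 0.
Expanding: 13*x - 19*y - 25 = 0.


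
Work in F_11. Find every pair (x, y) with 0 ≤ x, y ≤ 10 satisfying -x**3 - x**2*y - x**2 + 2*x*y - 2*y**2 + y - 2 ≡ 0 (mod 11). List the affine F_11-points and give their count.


Affine F_11-points: {(1, 5), (1, 7), (4, 3), (4, 10), (5, 6), (5, 9), (6, 2), (6, 3), (8, 1), (8, 3)}; count = 10.

For each of the 121 pairs (x, y) ∈ F_11², evaluate f(x, y) mod 11. Record the zeros.
  x = 0: [0↦9, 1↦8, 2↦3, 3↦5, 4↦3, 5↦8, 6↦9, 7↦6, 8↦10, 9↦10, 10↦6]  zeros at y ∈ ∅
  x = 1: [0↦7, 1↦7, 2↦3, 3↦6, 4↦5, 5↦0, 6↦2, 7↦0, 8↦5, 9↦6, 10↦3]  zeros at y ∈ {5, 7}
  x = 2: [0↦8, 1↦7, 2↦2, 3↦4, 4↦2, 5↦7, 6↦8, 7↦5, 8↦9, 9↦9, 10↦5]  zeros at y ∈ ∅
  x = 3: [0↦6, 1↦2, 2↦5, 3↦4, 4↦10, 5↦1, 6↦10, 7↦4, 8↦5, 9↦2, 10↦6]  zeros at y ∈ ∅
  x = 4: [0↦6, 1↦8, 2↦6, 3↦0, 4↦1, 5↦9, 6↦2, 7↦2, 8↦9, 9↦1, 10↦0]  zeros at y ∈ {3, 10}
  x = 5: [0↦2, 1↦8, 2↦10, 3↦8, 4↦2, 5↦3, 6↦0, 7↦4, 8↦4, 9↦0, 10↦3]  zeros at y ∈ {6, 9}
  x = 6: [0↦10, 1↦7, 2↦0, 3↦0, 4↦7, 5↦10, 6↦9, 7↦4, 8↦6, 9↦4, 10↦9]  zeros at y ∈ {2, 3}
  x = 7: [0↦2, 1↦10, 2↦3, 3↦3, 4↦10, 5↦2, 6↦1, 7↦7, 8↦9, 9↦7, 10↦1]  zeros at y ∈ ∅
  x = 8: [0↦5, 1↦0, 2↦2, 3↦0, 4↦5, 5↦6, 6↦3, 7↦7, 8↦7, 9↦3, 10↦6]  zeros at y ∈ {1, 3}
  x = 9: [0↦2, 1↦4, 2↦2, 3↦7, 4↦8, 5↦5, 6↦9, 7↦9, 8↦5, 9↦8, 10↦7]  zeros at y ∈ ∅
  x = 10: [0↦9, 1↦5, 2↦8, 3↦7, 4↦2, 5↦4, 6↦2, 7↦7, 8↦8, 9↦5, 10↦9]  zeros at y ∈ ∅
Collecting zeros: affine points = {(1, 5), (1, 7), (4, 3), (4, 10), (5, 6), (5, 9), (6, 2), (6, 3), (8, 1), (8, 3)}.
Total count |C(F_11)_aff| = 10.


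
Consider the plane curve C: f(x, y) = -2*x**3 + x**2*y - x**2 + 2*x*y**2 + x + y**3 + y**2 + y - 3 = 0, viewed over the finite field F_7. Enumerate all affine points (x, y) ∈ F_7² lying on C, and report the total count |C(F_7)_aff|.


Affine F_7-points: {(0, 1), (2, 0), (3, 0), (3, 2), (3, 5), (4, 4), (5, 0), (6, 3), (6, 6)}; count = 9.

For each of the 49 pairs (x, y) ∈ F_7², evaluate f(x, y) mod 7. Record the zeros.
  x = 0: [0↦4, 1↦0, 2↦4, 3↦1, 4↦4, 5↦5, 6↦3]  zeros at y ∈ {1}
  x = 1: [0↦2, 1↦1, 2↦5, 3↦6, 4↦3, 5↦2, 6↦2]  zeros at y ∈ ∅
  x = 2: [0↦0, 1↦4, 2↦3, 3↦3, 4↦3, 5↦2, 6↦6]  zeros at y ∈ {0}
  x = 3: [0↦0, 1↦4, 2↦0, 3↦1, 4↦6, 5↦0, 6↦3]  zeros at y ∈ {0, 2, 5}
  x = 4: [0↦4, 1↦3, 2↦5, 3↦2, 4↦0, 5↦5, 6↦2]  zeros at y ∈ {4}
  x = 5: [0↦0, 1↦3, 2↦6, 3↦1, 4↦1, 5↦5, 6↦5]  zeros at y ∈ {0}
  x = 6: [0↦4, 1↦6, 2↦5, 3↦0, 4↦4, 5↦2, 6↦0]  zeros at y ∈ {3, 6}
Collecting zeros: affine points = {(0, 1), (2, 0), (3, 0), (3, 2), (3, 5), (4, 4), (5, 0), (6, 3), (6, 6)}.
Total count |C(F_7)_aff| = 9.


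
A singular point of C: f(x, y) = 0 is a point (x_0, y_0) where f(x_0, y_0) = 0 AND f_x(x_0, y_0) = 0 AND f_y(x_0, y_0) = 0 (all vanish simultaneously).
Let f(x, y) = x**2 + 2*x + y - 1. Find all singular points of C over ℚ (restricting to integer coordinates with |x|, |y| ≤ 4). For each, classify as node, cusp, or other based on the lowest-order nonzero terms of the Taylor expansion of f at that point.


No singular points in the scanned grid; C is smooth there.

Compute partial derivatives:
  f_x = 2*x + 2.
  f_y = 1.
f_y = 1 is a nonzero constant, so f_y never vanishes: no point (x, y) can satisfy f = f_x = f_y = 0. In particular no (x, y) ∈ {−4, ..., 4}² is singular; the curve is smooth.


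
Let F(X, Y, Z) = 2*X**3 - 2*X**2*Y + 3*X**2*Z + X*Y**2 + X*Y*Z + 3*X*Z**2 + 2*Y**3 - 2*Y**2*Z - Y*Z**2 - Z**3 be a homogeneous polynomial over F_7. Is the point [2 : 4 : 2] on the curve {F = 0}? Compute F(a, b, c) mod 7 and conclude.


F(2,4,2) ≡ 1 (mod 7); P is NOT on the curve.

Evaluate F(2, 4, 2) term-by-term (mod 7).
  2*X**3 ↦ 2·8·1·1 = 16
  -2*X**2*Y ↦ -2·4·4·1 = -32
  3*X**2*Z ↦ 3·4·1·2 = 24
  X*Y**2 ↦ 1·2·16·1 = 32
  X*Y*Z ↦ 1·2·4·2 = 16
  3*X*Z**2 ↦ 3·2·1·4 = 24
  2*Y**3 ↦ 2·1·64·1 = 128
  -2*Y**2*Z ↦ -2·1·16·2 = -64
  -Y*Z**2 ↦ -1·1·4·4 = -16
  -Z**3 ↦ -1·1·1·8 = -8
Sum: F(2, 4, 2) = (16) + (-32) + (24) + (32) + (16) + (24) + (128) + (-64) + (-16) + (-8) = 120.
Reducing mod 7: 120 ≡ 1 (mod 7).
Since F(a, b, c) ≡ 1 ≠ 0 (mod 7), P does NOT lie on the curve.


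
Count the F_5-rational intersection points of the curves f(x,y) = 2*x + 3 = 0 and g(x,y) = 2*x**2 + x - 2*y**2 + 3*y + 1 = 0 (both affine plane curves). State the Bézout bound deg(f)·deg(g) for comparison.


Common zeros: {(1, 1), (1, 3)}; count = 2; Bézout bound = 2.

deg(f) = 1, deg(g) = 2, so Bézout bound = 2.
Scan x ∈ F_5. For each x, list the y ∈ F_5 with f(x, y) ≡ 0 and those with g(x, y) ≡ 0 (mod 5); the common zeros in that column are the intersection.
  x = 0: f ≡ 0 at y ∈ ∅; g ≡ 0 at y ∈ ∅; common: ∅.
  x = 1: f ≡ 0 at y ∈ {0, 1, 2, 3, 4}; g ≡ 0 at y ∈ {1, 3}; common: {1, 3}.
  x = 2: f ≡ 0 at y ∈ ∅; g ≡ 0 at y ∈ ∅; common: ∅.
  x = 3: f ≡ 0 at y ∈ ∅; g ≡ 0 at y ∈ {2}; common: ∅.
  x = 4: f ≡ 0 at y ∈ ∅; g ≡ 0 at y ∈ {2}; common: ∅.
Collecting: common zeros = {(1, 1), (1, 3)}, so the count is 2.
Comparison with the Bézout bound: 2 ≤ 2 = deg(f)·deg(g), as expected for curves with no common component (the bound is attained).


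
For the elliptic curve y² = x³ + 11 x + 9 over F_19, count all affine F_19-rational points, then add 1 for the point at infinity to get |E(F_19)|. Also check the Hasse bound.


Affine points = {(0, 3), (0, 16), (2, 1), (2, 18), (6, 5), (6, 14), (7, 7), (7, 12), (8, 1), (8, 18), (9, 1), (9, 18), (10, 6), (10, 13), (11, 6), (11, 13), (12, 8), (12, 11), (14, 0), (16, 5), (16, 14), (17, 6), (17, 13), (18, 4), (18, 15)}; affine count = 25; |E(F_19)| = 26.

Discriminant check: Δ ∝ 4a³ + 27b² = 4·11³ + 27·9² = 4·1331 + 27·81 ≡ 6 (mod 19). Nonzero ⇒ E is nonsingular.
For each x ∈ F_19, compute rhs = x³ + 11·x + 9 mod 19, then count y ∈ F_19 with y² ≡ rhs.
  x = 0: rhs = 9, matching y values: 3, 16 (2 points).
  x = 1: rhs = 2, matching y values: none (0 points).
  x = 2: rhs = 1, matching y values: 1, 18 (2 points).
  x = 3: rhs = 12, matching y values: none (0 points).
  x = 4: rhs = 3, matching y values: none (0 points).
  x = 5: rhs = 18, matching y values: none (0 points).
  x = 6: rhs = 6, matching y values: 5, 14 (2 points).
  x = 7: rhs = 11, matching y values: 7, 12 (2 points).
  x = 8: rhs = 1, matching y values: 1, 18 (2 points).
  x = 9: rhs = 1, matching y values: 1, 18 (2 points).
  x = 10: rhs = 17, matching y values: 6, 13 (2 points).
  x = 11: rhs = 17, matching y values: 6, 13 (2 points).
  x = 12: rhs = 7, matching y values: 8, 11 (2 points).
  x = 13: rhs = 12, matching y values: none (0 points).
  x = 14: rhs = 0, matching y values: 0 (1 points).
  x = 15: rhs = 15, matching y values: none (0 points).
  x = 16: rhs = 6, matching y values: 5, 14 (2 points).
  x = 17: rhs = 17, matching y values: 6, 13 (2 points).
  x = 18: rhs = 16, matching y values: 4, 15 (2 points).
Total affine count: 25.
Full point count |E(F_19)| = 25 + 1 = 26.
Hasse bound: |26 − (19+1)| = |6| = 6 ≤ 2√19 ≈ 8.7178 ✓.


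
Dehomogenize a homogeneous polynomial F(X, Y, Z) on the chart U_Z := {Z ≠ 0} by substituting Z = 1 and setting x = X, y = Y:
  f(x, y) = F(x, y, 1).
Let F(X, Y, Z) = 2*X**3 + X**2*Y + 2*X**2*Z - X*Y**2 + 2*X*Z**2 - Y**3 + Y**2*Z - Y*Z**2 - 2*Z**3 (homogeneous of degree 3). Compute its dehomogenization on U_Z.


f(x, y) = 2*x**3 + x**2*y + 2*x**2 - x*y**2 + 2*x - y**3 + y**2 - y - 2

On U_Z we set Z = 1. Each monomial c·X^i·Y^j·Z^k in F becomes c·x^i·y^j·1^k = c·x^i·y^j.
Substituting Z = 1: F(X, Y, 1) = 2*x**3 + x**2*y + 2*x**2 - x*y**2 + 2*x - y**3 + y**2 - y - 2.
Note: deg(f) ≤ deg(F) = 3; strict inequality happens when F is divisible by Z (lost terms).


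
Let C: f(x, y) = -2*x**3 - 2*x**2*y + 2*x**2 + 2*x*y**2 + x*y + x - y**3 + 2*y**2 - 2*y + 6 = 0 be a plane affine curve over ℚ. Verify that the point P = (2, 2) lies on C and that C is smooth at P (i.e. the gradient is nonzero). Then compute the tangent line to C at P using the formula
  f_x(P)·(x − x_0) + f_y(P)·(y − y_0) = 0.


Tangent line at P: -21*x + 4*y + 34 = 0.

Step 1: f(2, 2) = 0, so P lies on C.
Step 2: partial derivatives
  f_x(x, y) = -6*x**2 - 4*x*y + 4*x + 2*y**2 + y + 1, f_y(x, y) = -2*x**2 + 4*x*y + x - 3*y**2 + 4*y - 2.
  f_x(P) = -21, f_y(P) = 4 (gradient nonzero, so P is smooth).
Step 3: tangent line at P: -21·(x − 2) + 4·(y − 2) = 0.
Expanding: -21*x + 4*y + 34 = 0.


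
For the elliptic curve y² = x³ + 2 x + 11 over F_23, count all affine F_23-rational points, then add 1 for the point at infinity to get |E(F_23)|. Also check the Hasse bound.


Affine points = {(2, 0), (5, 10), (5, 13), (6, 3), (6, 20), (7, 0), (13, 7), (13, 16), (14, 0), (15, 9), (15, 14), (17, 6), (17, 17), (19, 10), (19, 13), (20, 1), (20, 22), (22, 10), (22, 13)}; affine count = 19; |E(F_23)| = 20.

Discriminant check: Δ ∝ 4a³ + 27b² = 4·2³ + 27·11² = 4·8 + 27·121 ≡ 10 (mod 23). Nonzero ⇒ E is nonsingular.
For each x ∈ F_23, compute rhs = x³ + 2·x + 11 mod 23, then count y ∈ F_23 with y² ≡ rhs.
  x = 0: rhs = 11, matching y values: none (0 points).
  x = 1: rhs = 14, matching y values: none (0 points).
  x = 2: rhs = 0, matching y values: 0 (1 points).
  x = 3: rhs = 21, matching y values: none (0 points).
  x = 4: rhs = 14, matching y values: none (0 points).
  x = 5: rhs = 8, matching y values: 10, 13 (2 points).
  x = 6: rhs = 9, matching y values: 3, 20 (2 points).
  x = 7: rhs = 0, matching y values: 0 (1 points).
  x = 8: rhs = 10, matching y values: none (0 points).
  x = 9: rhs = 22, matching y values: none (0 points).
  x = 10: rhs = 19, matching y values: none (0 points).
  x = 11: rhs = 7, matching y values: none (0 points).
  x = 12: rhs = 15, matching y values: none (0 points).
  x = 13: rhs = 3, matching y values: 7, 16 (2 points).
  x = 14: rhs = 0, matching y values: 0 (1 points).
  x = 15: rhs = 12, matching y values: 9, 14 (2 points).
  x = 16: rhs = 22, matching y values: none (0 points).
  x = 17: rhs = 13, matching y values: 6, 17 (2 points).
  x = 18: rhs = 14, matching y values: none (0 points).
  x = 19: rhs = 8, matching y values: 10, 13 (2 points).
  x = 20: rhs = 1, matching y values: 1, 22 (2 points).
  x = 21: rhs = 22, matching y values: none (0 points).
  x = 22: rhs = 8, matching y values: 10, 13 (2 points).
Total affine count: 19.
Full point count |E(F_23)| = 19 + 1 = 20.
Hasse bound: |20 − (23+1)| = |-4| = 4 ≤ 2√23 ≈ 9.5917 ✓.


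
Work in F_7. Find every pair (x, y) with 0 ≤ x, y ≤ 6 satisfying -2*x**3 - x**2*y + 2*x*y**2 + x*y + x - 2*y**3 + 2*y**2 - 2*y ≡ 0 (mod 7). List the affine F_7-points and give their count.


Affine F_7-points: {(0, 0), (0, 3), (0, 5), (1, 5), (1, 6), (2, 0), (2, 1), (2, 2), (4, 6), (5, 0), (6, 6)}; count = 11.

For each of the 49 pairs (x, y) ∈ F_7², evaluate f(x, y) mod 7. Record the zeros.
  x = 0: [0↦0, 1↦5, 2↦2, 3↦0, 4↦1, 5↦0, 6↦6]  zeros at y ∈ {0, 3, 5}
  x = 1: [0↦6, 1↦6, 2↦2, 3↦3, 4↦4, 5↦0, 6↦0]  zeros at y ∈ {5, 6}
  x = 2: [0↦0, 1↦0, 2↦0, 3↦2, 4↦1, 5↦6, 6↦5]  zeros at y ∈ {0, 1, 2}
  x = 3: [0↦5, 1↦3, 2↦5, 3↦6, 4↦1, 5↦6, 6↦2]  zeros at y ∈ ∅
  x = 4: [0↦2, 1↦3, 2↦5, 3↦3, 4↦6, 5↦2, 6↦0]  zeros at y ∈ {6}
  x = 5: [0↦0, 1↦2, 2↦2, 3↦2, 4↦4, 5↦3, 6↦1]  zeros at y ∈ {0}
  x = 6: [0↦1, 1↦2, 2↦5, 3↦5, 4↦4, 5↦4, 6↦0]  zeros at y ∈ {6}
Collecting zeros: affine points = {(0, 0), (0, 3), (0, 5), (1, 5), (1, 6), (2, 0), (2, 1), (2, 2), (4, 6), (5, 0), (6, 6)}.
Total count |C(F_7)_aff| = 11.


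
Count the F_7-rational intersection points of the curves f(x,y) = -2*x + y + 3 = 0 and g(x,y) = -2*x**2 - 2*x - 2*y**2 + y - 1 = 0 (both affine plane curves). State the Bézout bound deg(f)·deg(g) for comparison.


Common zeros: {(2, 1), (6, 2)}; count = 2; Bézout bound = 2.

deg(f) = 1, deg(g) = 2, so Bézout bound = 2.
Scan x ∈ F_7. For each x, list the y ∈ F_7 with f(x, y) ≡ 0 and those with g(x, y) ≡ 0 (mod 7); the common zeros in that column are the intersection.
  x = 0: f ≡ 0 at y ∈ {4}; g ≡ 0 at y ∈ {2}; common: ∅.
  x = 1: f ≡ 0 at y ∈ {6}; g ≡ 0 at y ∈ ∅; common: ∅.
  x = 2: f ≡ 0 at y ∈ {1}; g ≡ 0 at y ∈ {1, 3}; common: {1}.
  x = 3: f ≡ 0 at y ∈ {3}; g ≡ 0 at y ∈ {5, 6}; common: ∅.
  x = 4: f ≡ 0 at y ∈ {5}; g ≡ 0 at y ∈ {1, 3}; common: ∅.
  x = 5: f ≡ 0 at y ∈ {0}; g ≡ 0 at y ∈ ∅; common: ∅.
  x = 6: f ≡ 0 at y ∈ {2}; g ≡ 0 at y ∈ {2}; common: {2}.
Collecting: common zeros = {(2, 1), (6, 2)}, so the count is 2.
Comparison with the Bézout bound: 2 ≤ 2 = deg(f)·deg(g), as expected for curves with no common component (the bound is attained).


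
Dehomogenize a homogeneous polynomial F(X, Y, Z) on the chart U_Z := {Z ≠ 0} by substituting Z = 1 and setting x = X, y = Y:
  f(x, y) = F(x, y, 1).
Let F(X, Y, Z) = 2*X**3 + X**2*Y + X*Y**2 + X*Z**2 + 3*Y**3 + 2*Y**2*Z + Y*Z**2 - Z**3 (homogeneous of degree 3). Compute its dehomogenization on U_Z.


f(x, y) = 2*x**3 + x**2*y + x*y**2 + x + 3*y**3 + 2*y**2 + y - 1

On U_Z we set Z = 1. Each monomial c·X^i·Y^j·Z^k in F becomes c·x^i·y^j·1^k = c·x^i·y^j.
Substituting Z = 1: F(X, Y, 1) = 2*x**3 + x**2*y + x*y**2 + x + 3*y**3 + 2*y**2 + y - 1.
Note: deg(f) ≤ deg(F) = 3; strict inequality happens when F is divisible by Z (lost terms).


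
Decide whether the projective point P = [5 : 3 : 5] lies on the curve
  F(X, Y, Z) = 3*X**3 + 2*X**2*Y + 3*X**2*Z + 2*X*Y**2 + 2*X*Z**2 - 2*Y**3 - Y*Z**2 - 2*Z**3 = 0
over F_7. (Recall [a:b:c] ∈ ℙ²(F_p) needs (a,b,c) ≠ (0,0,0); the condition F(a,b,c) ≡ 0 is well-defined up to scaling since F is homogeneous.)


F(5,3,5) ≡ 0 (mod 7); P is on the curve.

Evaluate F(5, 3, 5) term-by-term (mod 7).
  3*X**3 ↦ 3·125·1·1 = 375
  2*X**2*Y ↦ 2·25·3·1 = 150
  3*X**2*Z ↦ 3·25·1·5 = 375
  2*X*Y**2 ↦ 2·5·9·1 = 90
  2*X*Z**2 ↦ 2·5·1·25 = 250
  -2*Y**3 ↦ -2·1·27·1 = -54
  -Y*Z**2 ↦ -1·1·3·25 = -75
  -2*Z**3 ↦ -2·1·1·125 = -250
Sum: F(5, 3, 5) = (375) + (150) + (375) + (90) + (250) + (-54) + (-75) + (-250) = 861.
Reducing mod 7: 861 ≡ 0 (mod 7).
Since F(a, b, c) ≡ 0 (mod 7), P lies on the curve.


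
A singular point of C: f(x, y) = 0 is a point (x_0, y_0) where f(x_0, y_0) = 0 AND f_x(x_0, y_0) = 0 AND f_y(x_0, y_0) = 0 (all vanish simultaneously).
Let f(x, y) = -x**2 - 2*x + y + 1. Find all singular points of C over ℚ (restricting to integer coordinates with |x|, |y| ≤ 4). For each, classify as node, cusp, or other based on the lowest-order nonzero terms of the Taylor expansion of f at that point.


No singular points in the scanned grid; C is smooth there.

Compute partial derivatives:
  f_x = -2*x - 2.
  f_y = 1.
f_y = 1 is a nonzero constant, so f_y never vanishes: no point (x, y) can satisfy f = f_x = f_y = 0. In particular no (x, y) ∈ {−4, ..., 4}² is singular; the curve is smooth.


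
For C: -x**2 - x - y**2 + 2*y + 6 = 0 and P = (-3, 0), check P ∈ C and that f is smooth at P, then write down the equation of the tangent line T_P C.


Tangent line at P: 5*x + 2*y + 15 = 0.

Step 1: f(-3, 0) = 0, so P lies on C.
Step 2: partial derivatives
  f_x(x, y) = -2*x - 1, f_y(x, y) = 2 - 2*y.
  f_x(P) = 5, f_y(P) = 2 (gradient nonzero, so P is smooth).
Step 3: tangent line at P: 5·(x − -3) + 2·(y − 0) = 0.
Expanding: 5*x + 2*y + 15 = 0.


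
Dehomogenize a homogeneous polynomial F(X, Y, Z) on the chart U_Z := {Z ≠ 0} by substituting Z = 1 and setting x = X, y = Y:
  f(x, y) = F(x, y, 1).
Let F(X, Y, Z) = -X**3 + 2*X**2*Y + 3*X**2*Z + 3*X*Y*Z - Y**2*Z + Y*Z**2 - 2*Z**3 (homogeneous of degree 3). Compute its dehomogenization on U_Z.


f(x, y) = -x**3 + 2*x**2*y + 3*x**2 + 3*x*y - y**2 + y - 2

On U_Z we set Z = 1. Each monomial c·X^i·Y^j·Z^k in F becomes c·x^i·y^j·1^k = c·x^i·y^j.
Substituting Z = 1: F(X, Y, 1) = -x**3 + 2*x**2*y + 3*x**2 + 3*x*y - y**2 + y - 2.
Note: deg(f) ≤ deg(F) = 3; strict inequality happens when F is divisible by Z (lost terms).


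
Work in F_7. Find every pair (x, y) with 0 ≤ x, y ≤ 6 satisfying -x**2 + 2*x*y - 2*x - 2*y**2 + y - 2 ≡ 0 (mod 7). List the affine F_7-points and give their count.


Affine F_7-points: {(1, 2), (1, 3), (2, 1), (2, 5), (3, 3), (3, 4), (5, 1), (6, 5)}; count = 8.

For each of the 49 pairs (x, y) ∈ F_7², evaluate f(x, y) mod 7. Record the zeros.
  x = 0: [0↦5, 1↦4, 2↦6, 3↦4, 4↦5, 5↦2, 6↦2]  zeros at y ∈ ∅
  x = 1: [0↦2, 1↦3, 2↦0, 3↦0, 4↦3, 5↦2, 6↦4]  zeros at y ∈ {2, 3}
  x = 2: [0↦4, 1↦0, 2↦6, 3↦1, 4↦6, 5↦0, 6↦4]  zeros at y ∈ {1, 5}
  x = 3: [0↦4, 1↦2, 2↦3, 3↦0, 4↦0, 5↦3, 6↦2]  zeros at y ∈ {3, 4}
  x = 4: [0↦2, 1↦2, 2↦5, 3↦4, 4↦6, 5↦4, 6↦5]  zeros at y ∈ ∅
  x = 5: [0↦5, 1↦0, 2↦5, 3↦6, 4↦3, 5↦3, 6↦6]  zeros at y ∈ {1}
  x = 6: [0↦6, 1↦3, 2↦3, 3↦6, 4↦5, 5↦0, 6↦5]  zeros at y ∈ {5}
Collecting zeros: affine points = {(1, 2), (1, 3), (2, 1), (2, 5), (3, 3), (3, 4), (5, 1), (6, 5)}.
Total count |C(F_7)_aff| = 8.


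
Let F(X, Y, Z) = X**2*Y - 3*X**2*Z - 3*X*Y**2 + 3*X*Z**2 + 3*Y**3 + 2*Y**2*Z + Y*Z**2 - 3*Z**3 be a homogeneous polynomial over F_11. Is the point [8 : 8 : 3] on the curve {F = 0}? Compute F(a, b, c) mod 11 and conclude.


F(8,8,3) ≡ 10 (mod 11); P is NOT on the curve.

Evaluate F(8, 8, 3) term-by-term (mod 11).
  X**2*Y ↦ 1·64·8·1 = 512
  -3*X**2*Z ↦ -3·64·1·3 = -576
  -3*X*Y**2 ↦ -3·8·64·1 = -1536
  3*X*Z**2 ↦ 3·8·1·9 = 216
  3*Y**3 ↦ 3·1·512·1 = 1536
  2*Y**2*Z ↦ 2·1·64·3 = 384
  Y*Z**2 ↦ 1·1·8·9 = 72
  -3*Z**3 ↦ -3·1·1·27 = -81
Sum: F(8, 8, 3) = (512) + (-576) + (-1536) + (216) + (1536) + (384) + (72) + (-81) = 527.
Reducing mod 11: 527 ≡ 10 (mod 11).
Since F(a, b, c) ≡ 10 ≠ 0 (mod 11), P does NOT lie on the curve.


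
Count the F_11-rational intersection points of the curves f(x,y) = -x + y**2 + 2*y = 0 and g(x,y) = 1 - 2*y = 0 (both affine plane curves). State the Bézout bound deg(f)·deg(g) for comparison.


Common zeros: {(4, 6)}; count = 1; Bézout bound = 2.

deg(f) = 2, deg(g) = 1, so Bézout bound = 2.
Scan x ∈ F_11. For each x, list the y ∈ F_11 with f(x, y) ≡ 0 and those with g(x, y) ≡ 0 (mod 11); the common zeros in that column are the intersection.
  x = 0: f ≡ 0 at y ∈ {0, 9}; g ≡ 0 at y ∈ {6}; common: ∅.
  x = 1: f ≡ 0 at y ∈ ∅; g ≡ 0 at y ∈ {6}; common: ∅.
  x = 2: f ≡ 0 at y ∈ {4, 5}; g ≡ 0 at y ∈ {6}; common: ∅.
  x = 3: f ≡ 0 at y ∈ {1, 8}; g ≡ 0 at y ∈ {6}; common: ∅.
  x = 4: f ≡ 0 at y ∈ {3, 6}; g ≡ 0 at y ∈ {6}; common: {6}.
  x = 5: f ≡ 0 at y ∈ ∅; g ≡ 0 at y ∈ {6}; common: ∅.
  x = 6: f ≡ 0 at y ∈ ∅; g ≡ 0 at y ∈ {6}; common: ∅.
  x = 7: f ≡ 0 at y ∈ ∅; g ≡ 0 at y ∈ {6}; common: ∅.
  x = 8: f ≡ 0 at y ∈ {2, 7}; g ≡ 0 at y ∈ {6}; common: ∅.
  x = 9: f ≡ 0 at y ∈ ∅; g ≡ 0 at y ∈ {6}; common: ∅.
  x = 10: f ≡ 0 at y ∈ {10}; g ≡ 0 at y ∈ {6}; common: ∅.
Collecting: common zeros = {(4, 6)}, so the count is 1.
Comparison with the Bézout bound: 1 ≤ 2 = deg(f)·deg(g), as expected for curves with no common component (the affine F_11-count falls short of the bound because intersections may lie at infinity, over extension fields, or carry multiplicity).


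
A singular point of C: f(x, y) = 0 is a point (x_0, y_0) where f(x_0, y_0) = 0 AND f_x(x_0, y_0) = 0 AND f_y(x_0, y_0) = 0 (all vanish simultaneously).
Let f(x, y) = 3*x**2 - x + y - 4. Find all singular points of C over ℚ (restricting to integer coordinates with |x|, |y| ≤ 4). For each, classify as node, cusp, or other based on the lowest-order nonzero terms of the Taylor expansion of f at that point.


No singular points in the scanned grid; C is smooth there.

Compute partial derivatives:
  f_x = 6*x - 1.
  f_y = 1.
f_y = 1 is a nonzero constant, so f_y never vanishes: no point (x, y) can satisfy f = f_x = f_y = 0. In particular no (x, y) ∈ {−4, ..., 4}² is singular; the curve is smooth.


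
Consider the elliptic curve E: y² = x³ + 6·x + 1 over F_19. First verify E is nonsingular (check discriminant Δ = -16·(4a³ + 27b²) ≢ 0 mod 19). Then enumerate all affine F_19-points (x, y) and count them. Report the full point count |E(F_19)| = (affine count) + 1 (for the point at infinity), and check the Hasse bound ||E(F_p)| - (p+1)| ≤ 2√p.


Affine points = {(0, 1), (0, 18), (5, 2), (5, 17), (6, 5), (6, 14), (7, 5), (7, 14), (9, 9), (9, 10), (10, 4), (10, 15), (11, 7), (11, 12), (14, 6), (14, 13), (17, 0)}; affine count = 17; |E(F_19)| = 18.

Discriminant check: Δ ∝ 4a³ + 27b² = 4·6³ + 27·1² = 4·216 + 27·1 ≡ 17 (mod 19). Nonzero ⇒ E is nonsingular.
For each x ∈ F_19, compute rhs = x³ + 6·x + 1 mod 19, then count y ∈ F_19 with y² ≡ rhs.
  x = 0: rhs = 1, matching y values: 1, 18 (2 points).
  x = 1: rhs = 8, matching y values: none (0 points).
  x = 2: rhs = 2, matching y values: none (0 points).
  x = 3: rhs = 8, matching y values: none (0 points).
  x = 4: rhs = 13, matching y values: none (0 points).
  x = 5: rhs = 4, matching y values: 2, 17 (2 points).
  x = 6: rhs = 6, matching y values: 5, 14 (2 points).
  x = 7: rhs = 6, matching y values: 5, 14 (2 points).
  x = 8: rhs = 10, matching y values: none (0 points).
  x = 9: rhs = 5, matching y values: 9, 10 (2 points).
  x = 10: rhs = 16, matching y values: 4, 15 (2 points).
  x = 11: rhs = 11, matching y values: 7, 12 (2 points).
  x = 12: rhs = 15, matching y values: none (0 points).
  x = 13: rhs = 15, matching y values: none (0 points).
  x = 14: rhs = 17, matching y values: 6, 13 (2 points).
  x = 15: rhs = 8, matching y values: none (0 points).
  x = 16: rhs = 13, matching y values: none (0 points).
  x = 17: rhs = 0, matching y values: 0 (1 points).
  x = 18: rhs = 13, matching y values: none (0 points).
Total affine count: 17.
Full point count |E(F_19)| = 17 + 1 = 18.
Hasse bound: |18 − (19+1)| = |-2| = 2 ≤ 2√19 ≈ 8.7178 ✓.


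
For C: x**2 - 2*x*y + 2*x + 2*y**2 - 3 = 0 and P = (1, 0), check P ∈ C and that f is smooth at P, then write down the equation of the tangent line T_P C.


Tangent line at P: 4*x - 2*y - 4 = 0.

Step 1: f(1, 0) = 0, so P lies on C.
Step 2: partial derivatives
  f_x(x, y) = 2*x - 2*y + 2, f_y(x, y) = -2*x + 4*y.
  f_x(P) = 4, f_y(P) = -2 (gradient nonzero, so P is smooth).
Step 3: tangent line at P: 4·(x − 1) + -2·(y − 0) = 0.
Expanding: 4*x - 2*y - 4 = 0.


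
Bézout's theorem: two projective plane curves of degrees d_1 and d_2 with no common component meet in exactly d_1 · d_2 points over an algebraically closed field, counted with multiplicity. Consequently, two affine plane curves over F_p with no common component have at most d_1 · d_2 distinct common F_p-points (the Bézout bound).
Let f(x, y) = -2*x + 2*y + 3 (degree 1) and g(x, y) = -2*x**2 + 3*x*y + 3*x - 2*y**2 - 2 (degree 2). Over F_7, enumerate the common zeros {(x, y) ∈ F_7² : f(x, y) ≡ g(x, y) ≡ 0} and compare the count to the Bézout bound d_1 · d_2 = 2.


Common zeros: ∅; count = 0; Bézout bound = 2.

deg(f) = 1, deg(g) = 2, so Bézout bound = 2.
Scan x ∈ F_7. For each x, list the y ∈ F_7 with f(x, y) ≡ 0 and those with g(x, y) ≡ 0 (mod 7); the common zeros in that column are the intersection.
  x = 0: f ≡ 0 at y ∈ {2}; g ≡ 0 at y ∈ ∅; common: ∅.
  x = 1: f ≡ 0 at y ∈ {3}; g ≡ 0 at y ∈ {1, 4}; common: ∅.
  x = 2: f ≡ 0 at y ∈ {4}; g ≡ 0 at y ∈ {1, 2}; common: ∅.
  x = 3: f ≡ 0 at y ∈ {5}; g ≡ 0 at y ∈ {4}; common: ∅.
  x = 4: f ≡ 0 at y ∈ {6}; g ≡ 0 at y ∈ ∅; common: ∅.
  x = 5: f ≡ 0 at y ∈ {0}; g ≡ 0 at y ∈ ∅; common: ∅.
  x = 6: f ≡ 0 at y ∈ {1}; g ≡ 0 at y ∈ {0, 2}; common: ∅.
Collecting: common zeros = ∅, so the count is 0.
Comparison with the Bézout bound: 0 ≤ 2 = deg(f)·deg(g), as expected for curves with no common component (the affine F_7-count falls short of the bound because intersections may lie at infinity, over extension fields, or carry multiplicity).


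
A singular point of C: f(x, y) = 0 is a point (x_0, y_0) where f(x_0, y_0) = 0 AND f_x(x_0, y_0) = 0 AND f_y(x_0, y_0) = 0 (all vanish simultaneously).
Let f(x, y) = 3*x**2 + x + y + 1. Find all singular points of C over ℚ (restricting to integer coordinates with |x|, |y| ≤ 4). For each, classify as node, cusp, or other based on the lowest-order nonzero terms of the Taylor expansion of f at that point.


No singular points in the scanned grid; C is smooth there.

Compute partial derivatives:
  f_x = 6*x + 1.
  f_y = 1.
f_y = 1 is a nonzero constant, so f_y never vanishes: no point (x, y) can satisfy f = f_x = f_y = 0. In particular no (x, y) ∈ {−4, ..., 4}² is singular; the curve is smooth.


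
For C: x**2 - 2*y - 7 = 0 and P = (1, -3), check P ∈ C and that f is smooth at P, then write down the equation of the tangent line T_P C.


Tangent line at P: 2*x - 2*y - 8 = 0.

Step 1: f(1, -3) = 0, so P lies on C.
Step 2: partial derivatives
  f_x(x, y) = 2*x, f_y(x, y) = -2.
  f_x(P) = 2, f_y(P) = -2 (gradient nonzero, so P is smooth).
Step 3: tangent line at P: 2·(x − 1) + -2·(y − -3) = 0.
Expanding: 2*x - 2*y - 8 = 0.


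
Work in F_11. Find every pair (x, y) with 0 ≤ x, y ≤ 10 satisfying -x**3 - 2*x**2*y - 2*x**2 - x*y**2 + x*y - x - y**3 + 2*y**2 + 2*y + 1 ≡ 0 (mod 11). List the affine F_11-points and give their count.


Affine F_11-points: {(2, 1), (2, 2), (2, 8), (4, 0), (5, 5), (6, 8), (7, 8)}; count = 7.

For each of the 121 pairs (x, y) ∈ F_11², evaluate f(x, y) mod 11. Record the zeros.
  x = 0: [0↦1, 1↦4, 2↦5, 3↦9, 4↦10, 5↦2, 6↦1, 7↦1, 8↦7, 9↦2, 10↦2]  zeros at y ∈ ∅
  x = 1: [0↦8, 1↦9, 2↦6, 3↦4, 4↦8, 5↦1, 6↦10, 7↦7, 8↦8, 9↦7, 10↦9]  zeros at y ∈ ∅
  x = 2: [0↦5, 1↦0, 2↦0, 3↦10, 4↦2, 5↦3, 6↦7, 7↦8, 8↦0, 9↦10, 10↦10]  zeros at y ∈ {1, 2, 8}
  x = 3: [0↦8, 1↦4, 2↦3, 3↦10, 4↦8, 5↦2, 6↦8, 7↦9, 8↦10, 9↦5, 10↦10]  zeros at y ∈ ∅
  x = 4: [0↦0, 1↦4, 2↦9, 3↦9, 4↦9, 5↦3, 6↦7, 7↦4, 8↦10, 9↦8, 10↦3]  zeros at y ∈ {0}
  x = 5: [0↦8, 1↦5, 2↦1, 3↦1, 4↦10, 5↦0, 6↦9, 7↦9, 8↦5, 9↦2, 10↦5]  zeros at y ∈ {5}
  x = 6: [0↦4, 1↦1, 2↦6, 3↦2, 4↦5, 5↦9, 6↦8, 7↦7, 8↦0, 9↦3, 10↦10]  zeros at y ∈ {8}
  x = 7: [0↦4, 1↦8, 2↦7, 3↦6, 4↦10, 5↦2, 6↦9, 7↦3, 8↦0, 9↦5, 10↦1]  zeros at y ∈ {8}
  x = 8: [0↦2, 1↦9, 2↦9, 3↦7, 4↦8, 5↦6, 6↦6, 7↦2, 8↦10, 9↦2, 10↦5]  zeros at y ∈ ∅
  x = 9: [0↦3, 1↦9, 2↦6, 3↦10, 4↦4, 5↦4, 6↦4, 7↦9, 8↦2, 9↦10, 10↦5]  zeros at y ∈ ∅
  x = 10: [0↦1, 1↦2, 2↦3, 3↦9, 4↦3, 5↦1, 6↦8, 7↦7, 8↦3, 9↦1, 10↦6]  zeros at y ∈ ∅
Collecting zeros: affine points = {(2, 1), (2, 2), (2, 8), (4, 0), (5, 5), (6, 8), (7, 8)}.
Total count |C(F_11)_aff| = 7.


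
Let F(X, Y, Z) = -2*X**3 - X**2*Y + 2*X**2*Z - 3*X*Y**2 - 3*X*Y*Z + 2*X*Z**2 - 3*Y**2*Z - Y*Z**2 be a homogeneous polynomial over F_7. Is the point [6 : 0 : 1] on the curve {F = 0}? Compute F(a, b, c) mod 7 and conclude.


F(6,0,1) ≡ 2 (mod 7); P is NOT on the curve.

Evaluate F(6, 0, 1) term-by-term (mod 7).
  -2*X**3 ↦ -2·216·1·1 = -432
  -X**2*Y ↦ -1·36·0·1 = 0
  2*X**2*Z ↦ 2·36·1·1 = 72
  -3*X*Y**2 ↦ -3·6·0·1 = 0
  -3*X*Y*Z ↦ -3·6·0·1 = 0
  2*X*Z**2 ↦ 2·6·1·1 = 12
  -3*Y**2*Z ↦ -3·1·0·1 = 0
  -Y*Z**2 ↦ -1·1·0·1 = 0
Sum: F(6, 0, 1) = (-432) + (0) + (72) + (0) + (0) + (12) + (0) + (0) = -348.
Reducing mod 7: -348 ≡ 2 (mod 7).
Since F(a, b, c) ≡ 2 ≠ 0 (mod 7), P does NOT lie on the curve.


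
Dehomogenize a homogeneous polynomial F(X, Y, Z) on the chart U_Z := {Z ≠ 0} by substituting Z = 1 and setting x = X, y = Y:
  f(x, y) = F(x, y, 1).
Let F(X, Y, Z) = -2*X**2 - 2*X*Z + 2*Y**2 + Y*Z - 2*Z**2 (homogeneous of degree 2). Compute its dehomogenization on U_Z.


f(x, y) = -2*x**2 - 2*x + 2*y**2 + y - 2

On U_Z we set Z = 1. Each monomial c·X^i·Y^j·Z^k in F becomes c·x^i·y^j·1^k = c·x^i·y^j.
Substituting Z = 1: F(X, Y, 1) = -2*x**2 - 2*x + 2*y**2 + y - 2.
Note: deg(f) ≤ deg(F) = 2; strict inequality happens when F is divisible by Z (lost terms).


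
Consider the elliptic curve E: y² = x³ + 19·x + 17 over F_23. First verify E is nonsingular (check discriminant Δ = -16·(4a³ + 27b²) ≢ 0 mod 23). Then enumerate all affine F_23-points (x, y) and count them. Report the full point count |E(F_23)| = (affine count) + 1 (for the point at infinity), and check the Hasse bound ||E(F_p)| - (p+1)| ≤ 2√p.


Affine points = {(3, 3), (3, 20), (6, 5), (6, 18), (11, 4), (11, 19), (12, 8), (12, 15), (13, 0), (16, 1), (16, 22), (17, 3), (17, 20), (18, 2), (18, 21), (20, 5), (20, 18)}; affine count = 17; |E(F_23)| = 18.

Discriminant check: Δ ∝ 4a³ + 27b² = 4·19³ + 27·17² = 4·6859 + 27·289 ≡ 3 (mod 23). Nonzero ⇒ E is nonsingular.
For each x ∈ F_23, compute rhs = x³ + 19·x + 17 mod 23, then count y ∈ F_23 with y² ≡ rhs.
  x = 0: rhs = 17, matching y values: none (0 points).
  x = 1: rhs = 14, matching y values: none (0 points).
  x = 2: rhs = 17, matching y values: none (0 points).
  x = 3: rhs = 9, matching y values: 3, 20 (2 points).
  x = 4: rhs = 19, matching y values: none (0 points).
  x = 5: rhs = 7, matching y values: none (0 points).
  x = 6: rhs = 2, matching y values: 5, 18 (2 points).
  x = 7: rhs = 10, matching y values: none (0 points).
  x = 8: rhs = 14, matching y values: none (0 points).
  x = 9: rhs = 20, matching y values: none (0 points).
  x = 10: rhs = 11, matching y values: none (0 points).
  x = 11: rhs = 16, matching y values: 4, 19 (2 points).
  x = 12: rhs = 18, matching y values: 8, 15 (2 points).
  x = 13: rhs = 0, matching y values: 0 (1 points).
  x = 14: rhs = 14, matching y values: none (0 points).
  x = 15: rhs = 20, matching y values: none (0 points).
  x = 16: rhs = 1, matching y values: 1, 22 (2 points).
  x = 17: rhs = 9, matching y values: 3, 20 (2 points).
  x = 18: rhs = 4, matching y values: 2, 21 (2 points).
  x = 19: rhs = 15, matching y values: none (0 points).
  x = 20: rhs = 2, matching y values: 5, 18 (2 points).
  x = 21: rhs = 17, matching y values: none (0 points).
  x = 22: rhs = 20, matching y values: none (0 points).
Total affine count: 17.
Full point count |E(F_23)| = 17 + 1 = 18.
Hasse bound: |18 − (23+1)| = |-6| = 6 ≤ 2√23 ≈ 9.5917 ✓.
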